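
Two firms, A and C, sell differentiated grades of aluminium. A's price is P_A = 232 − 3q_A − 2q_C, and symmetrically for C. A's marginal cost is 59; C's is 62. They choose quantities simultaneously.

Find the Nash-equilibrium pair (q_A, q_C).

Firm A's profit: π = q_A(232 − 3q_A − 2q_C) − 59q_A.
∂π/∂q_A = 173 − 6q_A − 2q_C = 0 ⇒ q_A = 173/6 − (1/3)q_C.
Similarly q_C = 85/3 − (1/3)q_A.
Substituting the second reaction function into the first: q_A = 173/6 − (1/3)(85/3 − (1/3)q_A), which gives (8/9)q_A = 349/18 ⇒ q_A = 21.8125.
Then q_C = 85/3 − (1/3)·21.8125 = 21.0625.

21.8125, 21.0625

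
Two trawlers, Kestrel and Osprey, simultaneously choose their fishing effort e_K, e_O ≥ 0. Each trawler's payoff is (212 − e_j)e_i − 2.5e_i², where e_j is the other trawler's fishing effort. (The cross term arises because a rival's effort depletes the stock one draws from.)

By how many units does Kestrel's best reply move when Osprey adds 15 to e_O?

Kestrel's payoff is (212 − e_O)e_K − 2.5e_K².
∂π/∂e_K = 212 − e_O − 5e_K = 0, so e_K = 42.4 − 0.2e_O.
The reaction-function slope is −0.2, so a 15-unit rise in e_O moves e_K by −0.2 × 15 = −3. Kestrel's best response falls — the actions are strategic substitutes.

-3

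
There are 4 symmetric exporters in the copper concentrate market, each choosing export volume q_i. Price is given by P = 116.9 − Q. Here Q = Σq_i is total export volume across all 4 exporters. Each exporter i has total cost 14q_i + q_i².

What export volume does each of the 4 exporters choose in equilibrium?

A representative exporter's profit is π_i = q_i(116.9 − Q) − 14q_i − q_i², with Q = q_i + Σ_{j≠i} q_j.
First-order condition: 102.9 − 4q_i − Σ_{j≠i} q_j = 0.
Imposing symmetry (q_j = q for all j) turns Σ_{j≠i} q_j into 3q, so 102.9 = 7q and q = 14.7.

14.7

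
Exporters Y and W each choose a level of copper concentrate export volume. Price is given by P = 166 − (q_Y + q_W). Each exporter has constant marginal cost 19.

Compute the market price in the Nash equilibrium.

Exporter Y's profit: π = q_Y(166 − (q_Y + q_W)) − 19q_Y.
∂π/∂q_Y = 147 − 2q_Y − q_W = 0, so q_Y = 73.5 − 0.5q_W.
The game is symmetric, so in equilibrium q_W = q_Y: the reaction function gives 1.5q_Y = 73.5, hence q_Y = 49.
Equilibrium price: P = 166 − 98 = 68.

68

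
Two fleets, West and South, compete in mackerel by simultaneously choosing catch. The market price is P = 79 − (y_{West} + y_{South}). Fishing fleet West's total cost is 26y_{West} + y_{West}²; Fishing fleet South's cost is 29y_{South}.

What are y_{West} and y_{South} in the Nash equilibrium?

8, 21

Fishing fleet West's profit: π = y_{West}(79 − (y_{West} + y_{South})) − 26y_{West} − y_{West}².
∂π/∂y_{West} = 53 − 4y_{West} − y_{South} = 0, so y_{West} = 13.25 − 0.25y_{South}.
For South: ∂π/∂y_{South} = 50 − 2y_{South} − y_{West} = 0 ⇒ y_{South} = 25 − 0.5y_{West}.
Plugging y_{South} into West's best response: y_{West} = 13.25 − 0.25(25 − 0.5y_{West}) ⇒ 0.875y_{West} = 7, so y_{West} = 8.
Then y_{South} = 25 − 0.5·8 = 21.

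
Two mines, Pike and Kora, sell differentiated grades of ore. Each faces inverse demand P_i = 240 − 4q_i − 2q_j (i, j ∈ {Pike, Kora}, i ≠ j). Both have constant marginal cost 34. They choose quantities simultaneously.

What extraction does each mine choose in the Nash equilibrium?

Mine Pike's profit: π = q_{Pike}(240 − 4q_{Pike} − 2q_{Kora}) − 34q_{Pike}.
∂π/∂q_{Pike} = 206 − 8q_{Pike} − 2q_{Kora} = 0 ⇒ q_{Pike} = 25.75 − 0.25q_{Kora}.
The game is symmetric, so in equilibrium q_{Kora} = q_{Pike}: the reaction function gives 1.25q_{Pike} = 25.75, hence q_{Pike} = 20.6.

20.6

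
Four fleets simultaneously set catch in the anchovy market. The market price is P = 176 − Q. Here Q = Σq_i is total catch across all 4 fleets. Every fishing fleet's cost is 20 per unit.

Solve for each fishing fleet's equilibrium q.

A representative fishing fleet's profit is π_i = q_i(176 − Q) − 20q_i, with Q = q_i + Σ_{j≠i} q_j.
First-order condition: 156 − 2q_i − Σ_{j≠i} q_j = 0.
With identical fishing fleets, set every q_j = q: then 156 − 2q − 3q = 0, i.e. q = 156/5 = 31.2.

31.2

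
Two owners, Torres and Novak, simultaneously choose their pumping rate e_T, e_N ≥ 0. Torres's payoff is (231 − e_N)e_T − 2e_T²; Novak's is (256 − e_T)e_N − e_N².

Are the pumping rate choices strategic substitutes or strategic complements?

Expanding Torres's payoff: 231e_T − e_Ne_T − 2e_T².
∂π/∂e_T = 231 − e_N − 4e_T = 0, so e_T = 57.75 − 0.25e_N.
The best-response slope de_T/de_N = −0.25 < 0: the reaction function is downward-sloping, so the choices are strategic substitutes.

strategic substitutes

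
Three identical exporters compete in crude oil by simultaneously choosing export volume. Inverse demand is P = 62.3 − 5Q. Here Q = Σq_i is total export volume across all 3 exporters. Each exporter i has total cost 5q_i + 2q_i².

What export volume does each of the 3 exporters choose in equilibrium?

A representative exporter's profit is π_i = q_i(62.3 − 5Q) − 5q_i − 2q_i², with Q = q_i + Σ_{j≠i} q_j.
First-order condition: 57.3 − 14q_i − 5Σ_{j≠i} q_j = 0.
Imposing symmetry (q_j = q for all j) turns Σ_{j≠i} q_j into 2q, so 57.3 = 24q and q = 2.3875.

2.3875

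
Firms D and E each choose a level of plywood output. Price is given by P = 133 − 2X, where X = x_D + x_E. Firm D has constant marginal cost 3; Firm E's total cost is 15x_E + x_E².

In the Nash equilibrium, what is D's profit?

1479.68

Firm D's profit: π = x_D(133 − 2(x_D + x_E)) − 3x_D.
∂π/∂x_D = 130 − 4x_D − 2x_E = 0, so x_D = 32.5 − 0.5x_E.
For E: ∂π/∂x_E = 118 − 6x_E − 2x_D = 0 ⇒ x_E = 59/3 − (1/3)x_D.
Solving the two reaction functions simultaneously: (1 − (−0.5)(−1/3))x_D = 32.5 − 0.5·(59/3), so (5/6)x_D = 68/3 and x_D = 27.2.
Then x_E = 59/3 − (1/3)·27.2 = 10.6.
Price P = 133 − 2·37.8 = 57.4.
D's profit: (57.4 − 3)·27.2 = 1479.68.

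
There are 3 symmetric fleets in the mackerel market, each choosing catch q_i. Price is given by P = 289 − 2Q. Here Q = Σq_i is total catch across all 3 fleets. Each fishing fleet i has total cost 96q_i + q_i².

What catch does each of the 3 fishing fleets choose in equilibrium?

19.3

A representative fishing fleet's profit is π_i = q_i(289 − 2Q) − 96q_i − q_i², with Q = q_i + Σ_{j≠i} q_j.
First-order condition: 193 − 6q_i − 2Σ_{j≠i} q_j = 0.
With identical fishing fleets, set every q_j = q: then 193 − 6q − 4q = 0, i.e. q = 193/10 = 19.3.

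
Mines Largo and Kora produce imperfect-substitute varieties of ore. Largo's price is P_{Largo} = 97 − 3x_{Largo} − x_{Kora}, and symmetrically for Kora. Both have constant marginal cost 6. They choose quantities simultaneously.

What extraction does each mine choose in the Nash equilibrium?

13

Mine Largo's profit: π = x_{Largo}(97 − 3x_{Largo} − x_{Kora}) − 6x_{Largo}.
∂π/∂x_{Largo} = 91 − 6x_{Largo} − x_{Kora} = 0 ⇒ x_{Largo} = 91/6 − (1/6)x_{Kora}.
By symmetry x_{Kora} = x_{Largo}; substituting into the reaction function, (7/6)x_{Largo} = 91/6 and x_{Largo} = 13.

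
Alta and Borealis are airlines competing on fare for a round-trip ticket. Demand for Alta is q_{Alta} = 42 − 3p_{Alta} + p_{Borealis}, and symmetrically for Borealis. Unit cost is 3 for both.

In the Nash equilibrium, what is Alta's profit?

Alta's profit: π = (p_{Alta} − 3)(42 − 3p_{Alta} + p_{Borealis}).
∂π/∂p_{Alta} = 51 − 6p_{Alta} + p_{Borealis} = 0 ⇒ p_{Alta} = 8.5 + (1/6)p_{Borealis}.
Setting p_{Alta} = p_{Borealis} in the reaction function: p_{Alta} = 8.5 + (1/6)p_{Alta}, so p_{Alta} = 8.5 / (5/6) = 10.2.
q_{Alta} = 42 − 3·10.2 + 10.2 = 21.6.
Profit = (10.2 − 3)·21.6 = 155.52.

155.52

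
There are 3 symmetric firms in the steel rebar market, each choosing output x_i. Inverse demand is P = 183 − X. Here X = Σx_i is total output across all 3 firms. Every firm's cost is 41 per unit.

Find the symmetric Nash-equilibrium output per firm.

35.5

A representative firm's profit is π_i = x_i(183 − X) − 41x_i, with X = x_i + Σ_{j≠i} x_j.
First-order condition: 142 − 2x_i − Σ_{j≠i} x_j = 0.
In a symmetric equilibrium every firm chooses the same x, so Σ_{j≠i} x_j = 2x. The condition becomes 142 − 4x = 0, giving x = 142/4 = 35.5.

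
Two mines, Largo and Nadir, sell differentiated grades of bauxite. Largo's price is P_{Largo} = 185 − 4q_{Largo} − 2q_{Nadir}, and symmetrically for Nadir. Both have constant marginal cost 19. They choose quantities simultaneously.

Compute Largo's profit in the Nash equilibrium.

Mine Largo's profit: π = q_{Largo}(185 − 4q_{Largo} − 2q_{Nadir}) − 19q_{Largo}.
∂π/∂q_{Largo} = 166 − 8q_{Largo} − 2q_{Nadir} = 0 ⇒ q_{Largo} = 20.75 − 0.25q_{Nadir}.
By symmetry q_{Nadir} = q_{Largo}; substituting into the reaction function, 1.25q_{Largo} = 20.75 and q_{Largo} = 16.6.
P_{Largo} = 185 − 4·16.6 − 2·16.6 = 85.4.
Profit = (85.4 − 19)·16.6 = 1102.24.

1102.24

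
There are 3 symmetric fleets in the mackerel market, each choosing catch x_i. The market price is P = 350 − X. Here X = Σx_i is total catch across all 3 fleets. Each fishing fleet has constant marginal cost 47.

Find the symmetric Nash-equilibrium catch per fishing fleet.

75.75

A representative fishing fleet's profit is π_i = x_i(350 − X) − 47x_i, with X = x_i + Σ_{j≠i} x_j.
First-order condition: 303 − 2x_i − Σ_{j≠i} x_j = 0.
With identical fishing fleets, set every x_j = x: then 303 − 2x − 2x = 0, i.e. x = 303/4 = 75.75.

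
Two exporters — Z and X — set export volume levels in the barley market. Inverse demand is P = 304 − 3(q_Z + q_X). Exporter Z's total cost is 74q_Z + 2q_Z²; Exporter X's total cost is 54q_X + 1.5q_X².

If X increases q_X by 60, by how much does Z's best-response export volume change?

Exporter Z's profit: π = q_Z(304 − 3(q_Z + q_X)) − 74q_Z − 2q_Z².
∂π/∂q_Z = 230 − 10q_Z − 3q_X = 0, so q_Z = 23 − 0.3q_X.
The reaction-function slope is −0.3, so a 60-unit rise in q_X moves q_Z by −0.3 × 60 = −18. Z's best response falls — the actions are strategic substitutes.

-18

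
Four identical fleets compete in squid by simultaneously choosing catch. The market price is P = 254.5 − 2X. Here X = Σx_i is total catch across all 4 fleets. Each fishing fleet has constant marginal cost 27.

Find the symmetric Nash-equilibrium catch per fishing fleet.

22.75

A representative fishing fleet's profit is π_i = x_i(254.5 − 2X) − 27x_i, with X = x_i + Σ_{j≠i} x_j.
First-order condition: 227.5 − 4x_i − 2Σ_{j≠i} x_j = 0.
In a symmetric equilibrium every fishing fleet chooses the same x, so Σ_{j≠i} x_j = 3x. The condition becomes 227.5 − 10x = 0, giving x = 227.5/10 = 22.75.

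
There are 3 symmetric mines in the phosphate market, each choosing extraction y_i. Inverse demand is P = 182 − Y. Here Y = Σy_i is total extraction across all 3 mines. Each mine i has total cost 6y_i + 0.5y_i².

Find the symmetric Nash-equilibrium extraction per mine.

A representative mine's profit is π_i = y_i(182 − Y) − 6y_i − 0.5y_i², with Y = y_i + Σ_{j≠i} y_j.
First-order condition: 176 − 3y_i − Σ_{j≠i} y_j = 0.
In a symmetric equilibrium every mine chooses the same y, so Σ_{j≠i} y_j = 2y. The condition becomes 176 − 5y = 0, giving y = 176/5 = 35.2.

35.2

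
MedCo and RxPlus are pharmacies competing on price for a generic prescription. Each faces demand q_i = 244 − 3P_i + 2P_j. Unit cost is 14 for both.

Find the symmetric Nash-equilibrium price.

71.5

MedCo's profit: π = (P_{MedCo} − 14)(244 − 3P_{MedCo} + 2P_{RxPlus}).
∂π/∂P_{MedCo} = 286 − 6P_{MedCo} + 2P_{RxPlus} = 0 ⇒ P_{MedCo} = 143/3 + (1/3)P_{RxPlus}.
The game is symmetric, so in equilibrium P_{RxPlus} = P_{MedCo}: the reaction function gives (2/3)P_{MedCo} = 143/3, hence P_{MedCo} = 71.5.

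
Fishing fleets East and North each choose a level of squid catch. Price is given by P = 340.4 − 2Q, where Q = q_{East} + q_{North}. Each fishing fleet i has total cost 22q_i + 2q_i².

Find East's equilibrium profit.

4055.1424

Fishing fleet East's profit: π = q_{East}(340.4 − 2(q_{East} + q_{North})) − 22q_{East} − 2q_{East}².
∂π/∂q_{East} = 318.4 − 8q_{East} − 2q_{North} = 0, so q_{East} = 39.8 − 0.25q_{North}.
Setting q_{East} = q_{North} in the reaction function: q_{East} = 39.8 − 0.25q_{East}, so q_{East} = 39.8 / 1.25 = 31.84.
Price P = 340.4 − 2·63.68 = 213.04.
East's profit: (213.04 − 22)·31.84 − 2(31.84)² = 4055.1424.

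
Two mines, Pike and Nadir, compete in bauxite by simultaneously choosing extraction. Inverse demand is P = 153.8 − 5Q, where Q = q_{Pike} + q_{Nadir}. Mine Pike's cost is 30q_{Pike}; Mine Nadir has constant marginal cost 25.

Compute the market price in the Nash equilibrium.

69.6

Mine Pike's profit: π = q_{Pike}(153.8 − 5(q_{Pike} + q_{Nadir})) − 30q_{Pike}.
∂π/∂q_{Pike} = 123.8 − 10q_{Pike} − 5q_{Nadir} = 0, so q_{Pike} = 12.38 − 0.5q_{Nadir}.
By the same steps for Nadir: q_{Nadir} = 12.88 − 0.5q_{Pike}.
Plugging q_{Nadir} into Pike's best response: q_{Pike} = 12.38 − 0.5(12.88 − 0.5q_{Pike}) ⇒ 0.75q_{Pike} = 5.94, so q_{Pike} = 7.92.
Then q_{Nadir} = 12.88 − 0.5·7.92 = 8.92.
Equilibrium price: P = 153.8 − 5·16.84 = 69.6.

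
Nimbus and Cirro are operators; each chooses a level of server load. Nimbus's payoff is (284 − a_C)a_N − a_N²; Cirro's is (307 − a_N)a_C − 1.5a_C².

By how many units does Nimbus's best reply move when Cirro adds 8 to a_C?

Expanding Nimbus's payoff: 284a_N − a_Ca_N − a_N².
∂π/∂a_N = 284 − a_C − 2a_N = 0, so a_N = 142 − 0.5a_C.
The reaction-function slope is −0.5, so an 8-unit rise in a_C moves a_N by −0.5 × 8 = −4. Nimbus's best response falls — the actions are strategic substitutes.

-4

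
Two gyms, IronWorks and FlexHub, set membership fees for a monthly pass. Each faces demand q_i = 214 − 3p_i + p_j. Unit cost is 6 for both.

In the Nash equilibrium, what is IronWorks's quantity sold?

IronWorks's profit: π = (p_{IronWorks} − 6)(214 − 3p_{IronWorks} + p_{FlexHub}).
∂π/∂p_{IronWorks} = 232 − 6p_{IronWorks} + p_{FlexHub} = 0 ⇒ p_{IronWorks} = 116/3 + (1/6)p_{FlexHub}.
By symmetry p_{FlexHub} = p_{IronWorks}; substituting into the reaction function, (5/6)p_{IronWorks} = 116/3 and p_{IronWorks} = 46.4.
q_{IronWorks} = 214 − 3·46.4 + 46.4 = 121.2.

121.2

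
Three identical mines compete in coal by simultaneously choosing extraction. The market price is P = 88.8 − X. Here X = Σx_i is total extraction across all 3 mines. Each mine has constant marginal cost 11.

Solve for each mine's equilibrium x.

A representative mine's profit is π_i = x_i(88.8 − X) − 11x_i, with X = x_i + Σ_{j≠i} x_j.
First-order condition: 77.8 − 2x_i − Σ_{j≠i} x_j = 0.
In a symmetric equilibrium every mine chooses the same x, so Σ_{j≠i} x_j = 2x. The condition becomes 77.8 − 4x = 0, giving x = 77.8/4 = 19.45.

19.45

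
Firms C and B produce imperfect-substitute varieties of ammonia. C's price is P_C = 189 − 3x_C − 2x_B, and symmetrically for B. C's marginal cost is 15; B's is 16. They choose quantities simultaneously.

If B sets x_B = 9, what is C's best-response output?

Firm C's profit: π = x_C(189 − 3x_C − 2x_B) − 15x_C.
∂π/∂x_C = 174 − 6x_C − 2x_B = 0 ⇒ x_C = 29 − (1/3)x_B.
At x_B = 9: x_C = 29 − (1/3)·9 = 26.

26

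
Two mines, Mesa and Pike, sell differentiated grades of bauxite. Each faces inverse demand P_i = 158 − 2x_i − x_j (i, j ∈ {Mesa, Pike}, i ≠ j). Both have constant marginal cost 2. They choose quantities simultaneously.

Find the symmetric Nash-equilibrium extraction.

31.2

Mine Mesa's profit: π = x_{Mesa}(158 − 2x_{Mesa} − x_{Pike}) − 2x_{Mesa}.
∂π/∂x_{Mesa} = 156 − 4x_{Mesa} − x_{Pike} = 0 ⇒ x_{Mesa} = 39 − 0.25x_{Pike}.
Setting x_{Mesa} = x_{Pike} in the reaction function: x_{Mesa} = 39 − 0.25x_{Mesa}, so x_{Mesa} = 39 / 1.25 = 31.2.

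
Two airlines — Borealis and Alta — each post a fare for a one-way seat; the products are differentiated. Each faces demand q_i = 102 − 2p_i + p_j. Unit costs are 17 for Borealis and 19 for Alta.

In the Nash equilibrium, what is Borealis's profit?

Borealis's profit: π = (p_{Borealis} − 17)(102 − 2p_{Borealis} + p_{Alta}).
∂π/∂p_{Borealis} = 136 − 4p_{Borealis} + p_{Alta} = 0 ⇒ p_{Borealis} = 34 + 0.25p_{Alta}.
Similarly p_{Alta} = 35 + 0.25p_{Borealis}.
Solving the two reaction functions simultaneously: (1 − (0.25)(0.25))p_{Borealis} = 34 + 0.25·35, so 0.9375p_{Borealis} = 42.75 and p_{Borealis} = 45.6.
Then p_{Alta} = 35 + 0.25·45.6 = 46.4.
q_{Borealis} = 102 − 2·45.6 + 46.4 = 57.2.
Profit = (45.6 − 17)·57.2 = 1635.92.

1635.92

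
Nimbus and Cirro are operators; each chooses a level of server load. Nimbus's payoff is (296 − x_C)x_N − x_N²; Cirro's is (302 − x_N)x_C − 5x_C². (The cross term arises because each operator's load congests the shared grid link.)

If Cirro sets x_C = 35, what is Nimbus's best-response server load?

Expanding Nimbus's payoff: 296x_N − x_Cx_N − x_N².
∂π/∂x_N = 296 − x_C − 2x_N = 0, so x_N = 148 − 0.5x_C.
At x_C = 35: x_N = 148 − 0.5·35 = 130.5.

130.5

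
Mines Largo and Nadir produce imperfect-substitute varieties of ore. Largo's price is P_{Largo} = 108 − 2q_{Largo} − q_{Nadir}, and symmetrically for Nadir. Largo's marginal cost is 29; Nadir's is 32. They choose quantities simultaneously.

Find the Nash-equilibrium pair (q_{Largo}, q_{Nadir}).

16, 15

Mine Largo's profit: π = q_{Largo}(108 − 2q_{Largo} − q_{Nadir}) − 29q_{Largo}.
∂π/∂q_{Largo} = 79 − 4q_{Largo} − q_{Nadir} = 0 ⇒ q_{Largo} = 19.75 − 0.25q_{Nadir}.
Similarly q_{Nadir} = 19 − 0.25q_{Largo}.
Substituting the second reaction function into the first: q_{Largo} = 19.75 − 0.25(19 − 0.25q_{Largo}), which gives 0.9375q_{Largo} = 15 ⇒ q_{Largo} = 16.
Then q_{Nadir} = 19 − 0.25·16 = 15.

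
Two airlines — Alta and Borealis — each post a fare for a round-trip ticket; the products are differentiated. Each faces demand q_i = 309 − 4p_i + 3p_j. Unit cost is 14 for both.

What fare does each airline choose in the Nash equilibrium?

73

Alta's profit: π = (p_{Alta} − 14)(309 − 4p_{Alta} + 3p_{Borealis}).
∂π/∂p_{Alta} = 365 − 8p_{Alta} + 3p_{Borealis} = 0 ⇒ p_{Alta} = 45.625 + 0.375p_{Borealis}.
Setting p_{Alta} = p_{Borealis} in the reaction function: p_{Alta} = 45.625 + 0.375p_{Alta}, so p_{Alta} = 45.625 / 0.625 = 73.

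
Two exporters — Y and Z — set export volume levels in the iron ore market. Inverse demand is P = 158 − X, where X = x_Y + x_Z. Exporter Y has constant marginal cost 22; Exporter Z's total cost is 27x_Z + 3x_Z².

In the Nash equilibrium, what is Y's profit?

4070.44

Exporter Y's profit: π = x_Y(158 − (x_Y + x_Z)) − 22x_Y.
∂π/∂x_Y = 136 − 2x_Y − x_Z = 0, so x_Y = 68 − 0.5x_Z.
For Z: ∂π/∂x_Z = 131 − 8x_Z − x_Y = 0 ⇒ x_Z = 16.375 − 0.125x_Y.
Solving the two reaction functions simultaneously: (1 − (−0.5)(−0.125))x_Y = 68 − 0.5·16.375, so 0.9375x_Y = 59.8125 and x_Y = 63.8.
Then x_Z = 16.375 − 0.125·63.8 = 8.4.
Price P = 158 − 72.2 = 85.8.
Y's profit: (85.8 − 22)·63.8 = 4070.44.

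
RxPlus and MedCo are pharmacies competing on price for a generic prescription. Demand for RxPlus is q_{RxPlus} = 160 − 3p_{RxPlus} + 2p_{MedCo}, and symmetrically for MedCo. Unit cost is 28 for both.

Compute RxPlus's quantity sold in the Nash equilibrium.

RxPlus's profit: π = (p_{RxPlus} − 28)(160 − 3p_{RxPlus} + 2p_{MedCo}).
∂π/∂p_{RxPlus} = 244 − 6p_{RxPlus} + 2p_{MedCo} = 0 ⇒ p_{RxPlus} = 122/3 + (1/3)p_{MedCo}.
By symmetry p_{MedCo} = p_{RxPlus}; substituting into the reaction function, (2/3)p_{RxPlus} = 122/3 and p_{RxPlus} = 61.
q_{RxPlus} = 160 − 3·61 + 2·61 = 99.

99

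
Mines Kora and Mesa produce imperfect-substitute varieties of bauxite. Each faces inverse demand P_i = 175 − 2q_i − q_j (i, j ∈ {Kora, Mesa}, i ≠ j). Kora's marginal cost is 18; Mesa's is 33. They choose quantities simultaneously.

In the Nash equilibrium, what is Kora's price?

Mine Kora's profit: π = q_{Kora}(175 − 2q_{Kora} − q_{Mesa}) − 18q_{Kora}.
∂π/∂q_{Kora} = 157 − 4q_{Kora} − q_{Mesa} = 0 ⇒ q_{Kora} = 39.25 − 0.25q_{Mesa}.
Similarly q_{Mesa} = 35.5 − 0.25q_{Kora}.
Plugging q_{Mesa} into Kora's best response: q_{Kora} = 39.25 − 0.25(35.5 − 0.25q_{Kora}) ⇒ 0.9375q_{Kora} = 30.375, so q_{Kora} = 32.4.
Then q_{Mesa} = 35.5 − 0.25·32.4 = 27.4.
P_{Kora} = 175 − 2·32.4 − 27.4 = 82.8.

82.8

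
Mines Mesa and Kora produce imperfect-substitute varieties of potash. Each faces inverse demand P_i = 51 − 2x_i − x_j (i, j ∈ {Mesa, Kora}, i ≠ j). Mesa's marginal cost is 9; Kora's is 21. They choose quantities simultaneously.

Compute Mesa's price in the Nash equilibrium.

27.4

Mine Mesa's profit: π = x_{Mesa}(51 − 2x_{Mesa} − x_{Kora}) − 9x_{Mesa}.
∂π/∂x_{Mesa} = 42 − 4x_{Mesa} − x_{Kora} = 0 ⇒ x_{Mesa} = 10.5 − 0.25x_{Kora}.
Similarly x_{Kora} = 7.5 − 0.25x_{Mesa}.
Solving the two reaction functions simultaneously: (1 − (−0.25)(−0.25))x_{Mesa} = 10.5 − 0.25·7.5, so 0.9375x_{Mesa} = 8.625 and x_{Mesa} = 9.2.
Then x_{Kora} = 7.5 − 0.25·9.2 = 5.2.
P_{Mesa} = 51 − 2·9.2 − 5.2 = 27.4.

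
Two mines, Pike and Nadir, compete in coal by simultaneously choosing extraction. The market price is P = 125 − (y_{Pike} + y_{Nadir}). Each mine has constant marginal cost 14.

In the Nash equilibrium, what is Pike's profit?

1369

Mine Pike's profit: π = y_{Pike}(125 − (y_{Pike} + y_{Nadir})) − 14y_{Pike}.
∂π/∂y_{Pike} = 111 − 2y_{Pike} − y_{Nadir} = 0, so y_{Pike} = 55.5 − 0.5y_{Nadir}.
Setting y_{Pike} = y_{Nadir} in the reaction function: y_{Pike} = 55.5 − 0.5y_{Pike}, so y_{Pike} = 55.5 / 1.5 = 37.
Price P = 125 − 74 = 51.
Pike's profit: (51 − 14)·37 = 1369.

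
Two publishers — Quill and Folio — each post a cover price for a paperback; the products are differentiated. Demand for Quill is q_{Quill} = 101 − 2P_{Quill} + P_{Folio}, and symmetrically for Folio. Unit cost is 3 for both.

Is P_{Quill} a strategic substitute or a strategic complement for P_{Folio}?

Quill's profit: π = (P_{Quill} − 3)(101 − 2P_{Quill} + P_{Folio}).
∂π/∂P_{Quill} = 107 − 4P_{Quill} + P_{Folio} = 0 ⇒ P_{Quill} = 26.75 + 0.25P_{Folio}.
The best-response slope dP_{Quill}/dP_{Folio} = 0.25 > 0: the reaction function is upward-sloping, so the choices are strategic complements.

strategic complements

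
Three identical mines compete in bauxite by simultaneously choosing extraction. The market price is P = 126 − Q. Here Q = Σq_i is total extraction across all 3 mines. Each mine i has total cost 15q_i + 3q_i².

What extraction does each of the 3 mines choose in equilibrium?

11.1

A representative mine's profit is π_i = q_i(126 − Q) − 15q_i − 3q_i², with Q = q_i + Σ_{j≠i} q_j.
First-order condition: 111 − 8q_i − Σ_{j≠i} q_j = 0.
Imposing symmetry (q_j = q for all j) turns Σ_{j≠i} q_j into 2q, so 111 = 10q and q = 11.1.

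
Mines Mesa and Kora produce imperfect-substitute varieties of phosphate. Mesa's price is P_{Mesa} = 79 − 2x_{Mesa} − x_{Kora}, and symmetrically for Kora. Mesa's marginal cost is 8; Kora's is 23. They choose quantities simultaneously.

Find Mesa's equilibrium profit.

Mine Mesa's profit: π = x_{Mesa}(79 − 2x_{Mesa} − x_{Kora}) − 8x_{Mesa}.
∂π/∂x_{Mesa} = 71 − 4x_{Mesa} − x_{Kora} = 0 ⇒ x_{Mesa} = 17.75 − 0.25x_{Kora}.
Similarly x_{Kora} = 14 − 0.25x_{Mesa}.
Plugging x_{Kora} into Mesa's best response: x_{Mesa} = 17.75 − 0.25(14 − 0.25x_{Mesa}) ⇒ 0.9375x_{Mesa} = 14.25, so x_{Mesa} = 15.2.
Then x_{Kora} = 14 − 0.25·15.2 = 10.2.
P_{Mesa} = 79 − 2·15.2 − 10.2 = 38.4.
Profit = (38.4 − 8)·15.2 = 462.08.

462.08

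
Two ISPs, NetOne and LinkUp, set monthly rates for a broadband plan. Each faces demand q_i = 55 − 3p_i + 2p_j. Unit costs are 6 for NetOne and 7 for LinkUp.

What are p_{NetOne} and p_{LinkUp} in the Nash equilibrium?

NetOne's profit: π = (p_{NetOne} − 6)(55 − 3p_{NetOne} + 2p_{LinkUp}).
∂π/∂p_{NetOne} = 73 − 6p_{NetOne} + 2p_{LinkUp} = 0 ⇒ p_{NetOne} = 73/6 + (1/3)p_{LinkUp}.
Similarly p_{LinkUp} = 38/3 + (1/3)p_{NetOne}.
Plugging p_{LinkUp} into NetOne's best response: p_{NetOne} = 73/6 + (1/3)(38/3 + (1/3)p_{NetOne}) ⇒ (8/9)p_{NetOne} = 295/18, so p_{NetOne} = 18.4375.
Then p_{LinkUp} = 38/3 + (1/3)·18.4375 = 18.8125.

18.4375, 18.8125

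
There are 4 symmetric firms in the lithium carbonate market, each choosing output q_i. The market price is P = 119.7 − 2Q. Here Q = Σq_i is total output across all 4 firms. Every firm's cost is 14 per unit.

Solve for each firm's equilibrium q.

10.57

A representative firm's profit is π_i = q_i(119.7 − 2Q) − 14q_i, with Q = q_i + Σ_{j≠i} q_j.
First-order condition: 105.7 − 4q_i − 2Σ_{j≠i} q_j = 0.
With identical firms, set every q_j = q: then 105.7 − 4q − 6q = 0, i.e. q = 105.7/10 = 10.57.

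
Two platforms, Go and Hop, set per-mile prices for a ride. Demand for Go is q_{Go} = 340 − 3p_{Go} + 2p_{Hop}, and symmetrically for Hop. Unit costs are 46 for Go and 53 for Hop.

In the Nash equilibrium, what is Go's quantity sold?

224.4375

Go's profit: π = (p_{Go} − 46)(340 − 3p_{Go} + 2p_{Hop}).
∂π/∂p_{Go} = 478 − 6p_{Go} + 2p_{Hop} = 0 ⇒ p_{Go} = 239/3 + (1/3)p_{Hop}.
Similarly p_{Hop} = 499/6 + (1/3)p_{Go}.
Plugging p_{Hop} into Go's best response: p_{Go} = 239/3 + (1/3)(499/6 + (1/3)p_{Go}) ⇒ (8/9)p_{Go} = 1933/18, so p_{Go} = 120.8125.
Then p_{Hop} = 499/6 + (1/3)·120.8125 = 123.4375.
q_{Go} = 340 − 3·120.8125 + 2·123.4375 = 224.4375.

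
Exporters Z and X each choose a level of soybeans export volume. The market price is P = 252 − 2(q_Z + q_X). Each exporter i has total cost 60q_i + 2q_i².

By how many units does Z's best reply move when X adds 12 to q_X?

Exporter Z's profit: π = q_Z(252 − 2(q_Z + q_X)) − 60q_Z − 2q_Z².
∂π/∂q_Z = 192 − 8q_Z − 2q_X = 0, so q_Z = 24 − 0.25q_X.
The reaction-function slope is −0.25, so a 12-unit rise in q_X moves q_Z by −0.25 × 12 = −3. Z's best response falls — the actions are strategic substitutes.

-3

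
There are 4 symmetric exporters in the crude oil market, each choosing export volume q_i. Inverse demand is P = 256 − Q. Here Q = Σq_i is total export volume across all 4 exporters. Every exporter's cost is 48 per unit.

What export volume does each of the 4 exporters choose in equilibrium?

A representative exporter's profit is π_i = q_i(256 − Q) − 48q_i, with Q = q_i + Σ_{j≠i} q_j.
First-order condition: 208 − 2q_i − Σ_{j≠i} q_j = 0.
In a symmetric equilibrium every exporter chooses the same q, so Σ_{j≠i} q_j = 3q. The condition becomes 208 − 5q = 0, giving q = 208/5 = 41.6.

41.6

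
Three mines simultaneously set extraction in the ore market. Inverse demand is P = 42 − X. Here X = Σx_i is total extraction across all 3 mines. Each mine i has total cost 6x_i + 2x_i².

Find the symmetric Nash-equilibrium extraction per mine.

A representative mine's profit is π_i = x_i(42 − X) − 6x_i − 2x_i², with X = x_i + Σ_{j≠i} x_j.
First-order condition: 36 − 6x_i − Σ_{j≠i} x_j = 0.
In a symmetric equilibrium every mine chooses the same x, so Σ_{j≠i} x_j = 2x. The condition becomes 36 − 8x = 0, giving x = 36/8 = 4.5.

4.5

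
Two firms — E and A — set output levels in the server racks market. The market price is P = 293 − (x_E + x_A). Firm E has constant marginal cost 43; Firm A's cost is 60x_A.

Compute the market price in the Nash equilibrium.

132

Firm E's profit: π = x_E(293 − (x_E + x_A)) − 43x_E.
∂π/∂x_E = 250 − 2x_E − x_A = 0, so x_E = 125 − 0.5x_A.
By the same steps for A: x_A = 116.5 − 0.5x_E.
Plugging x_A into E's best response: x_E = 125 − 0.5(116.5 − 0.5x_E) ⇒ 0.75x_E = 66.75, so x_E = 89.
Then x_A = 116.5 − 0.5·89 = 72.
Equilibrium price: P = 293 − 161 = 132.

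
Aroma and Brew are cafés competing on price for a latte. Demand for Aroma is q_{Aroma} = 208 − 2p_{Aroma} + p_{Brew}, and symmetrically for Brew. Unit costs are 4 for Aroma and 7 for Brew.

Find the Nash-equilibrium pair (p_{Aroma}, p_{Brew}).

72.4, 73.6

Aroma's profit: π = (p_{Aroma} − 4)(208 − 2p_{Aroma} + p_{Brew}).
∂π/∂p_{Aroma} = 216 − 4p_{Aroma} + p_{Brew} = 0 ⇒ p_{Aroma} = 54 + 0.25p_{Brew}.
Similarly p_{Brew} = 55.5 + 0.25p_{Aroma}.
Solving the two reaction functions simultaneously: (1 − (0.25)(0.25))p_{Aroma} = 54 + 0.25·55.5, so 0.9375p_{Aroma} = 67.875 and p_{Aroma} = 72.4.
Then p_{Brew} = 55.5 + 0.25·72.4 = 73.6.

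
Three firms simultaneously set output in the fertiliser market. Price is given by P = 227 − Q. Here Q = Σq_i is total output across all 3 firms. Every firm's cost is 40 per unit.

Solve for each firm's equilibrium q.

46.75

A representative firm's profit is π_i = q_i(227 − Q) − 40q_i, with Q = q_i + Σ_{j≠i} q_j.
First-order condition: 187 − 2q_i − Σ_{j≠i} q_j = 0.
Imposing symmetry (q_j = q for all j) turns Σ_{j≠i} q_j into 2q, so 187 = 4q and q = 46.75.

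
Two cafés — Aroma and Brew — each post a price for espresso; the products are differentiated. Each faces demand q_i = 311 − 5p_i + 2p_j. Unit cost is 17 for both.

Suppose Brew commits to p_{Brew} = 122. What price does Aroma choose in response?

64

Aroma's profit: π = (p_{Aroma} − 17)(311 − 5p_{Aroma} + 2p_{Brew}).
∂π/∂p_{Aroma} = 396 − 10p_{Aroma} + 2p_{Brew} = 0 ⇒ p_{Aroma} = 39.6 + 0.2p_{Brew}.
At p_{Brew} = 122: p_{Aroma} = 39.6 + 0.2·122 = 64.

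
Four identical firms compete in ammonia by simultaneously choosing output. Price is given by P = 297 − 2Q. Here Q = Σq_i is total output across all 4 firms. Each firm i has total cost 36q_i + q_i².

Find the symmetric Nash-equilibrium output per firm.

A representative firm's profit is π_i = q_i(297 − 2Q) − 36q_i − q_i², with Q = q_i + Σ_{j≠i} q_j.
First-order condition: 261 − 6q_i − 2Σ_{j≠i} q_j = 0.
In a symmetric equilibrium every firm chooses the same q, so Σ_{j≠i} q_j = 3q. The condition becomes 261 − 12q = 0, giving q = 261/12 = 21.75.

21.75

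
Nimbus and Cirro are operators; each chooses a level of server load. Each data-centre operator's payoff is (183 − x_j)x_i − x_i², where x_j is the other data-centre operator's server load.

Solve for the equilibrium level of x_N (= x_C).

61

Nimbus's payoff is (183 − x_C)x_N − x_N².
∂π/∂x_N = 183 − x_C − 2x_N = 0, so x_N = 91.5 − 0.5x_C.
The game is symmetric, so in equilibrium x_C = x_N: the reaction function gives 1.5x_N = 91.5, hence x_N = 61.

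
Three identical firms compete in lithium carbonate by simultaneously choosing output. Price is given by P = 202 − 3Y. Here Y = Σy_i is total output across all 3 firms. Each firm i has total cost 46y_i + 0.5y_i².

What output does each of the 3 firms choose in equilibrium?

12

A representative firm's profit is π_i = y_i(202 − 3Y) − 46y_i − 0.5y_i², with Y = y_i + Σ_{j≠i} y_j.
First-order condition: 156 − 7y_i − 3Σ_{j≠i} y_j = 0.
Imposing symmetry (y_j = y for all j) turns Σ_{j≠i} y_j into 2y, so 156 = 13y and y = 12.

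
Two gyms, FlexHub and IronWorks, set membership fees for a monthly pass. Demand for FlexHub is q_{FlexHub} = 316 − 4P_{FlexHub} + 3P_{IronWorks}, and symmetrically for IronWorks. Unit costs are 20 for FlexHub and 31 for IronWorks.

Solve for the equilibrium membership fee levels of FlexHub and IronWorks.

81.6, 85.6

FlexHub's profit: π = (P_{FlexHub} − 20)(316 − 4P_{FlexHub} + 3P_{IronWorks}).
∂π/∂P_{FlexHub} = 396 − 8P_{FlexHub} + 3P_{IronWorks} = 0 ⇒ P_{FlexHub} = 49.5 + 0.375P_{IronWorks}.
Similarly P_{IronWorks} = 55 + 0.375P_{FlexHub}.
Plugging P_{IronWorks} into FlexHub's best response: P_{FlexHub} = 49.5 + 0.375(55 + 0.375P_{FlexHub}) ⇒ (55/64)P_{FlexHub} = 70.125, so P_{FlexHub} = 81.6.
Then P_{IronWorks} = 55 + 0.375·81.6 = 85.6.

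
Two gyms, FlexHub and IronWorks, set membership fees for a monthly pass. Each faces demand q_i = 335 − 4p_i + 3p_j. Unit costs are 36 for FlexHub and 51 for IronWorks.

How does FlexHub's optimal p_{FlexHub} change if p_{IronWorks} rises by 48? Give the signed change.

FlexHub's profit: π = (p_{FlexHub} − 36)(335 − 4p_{FlexHub} + 3p_{IronWorks}).
∂π/∂p_{FlexHub} = 479 − 8p_{FlexHub} + 3p_{IronWorks} = 0 ⇒ p_{FlexHub} = 59.875 + 0.375p_{IronWorks}.
The reaction-function slope is 0.375, so a 48-unit rise in p_{IronWorks} moves p_{FlexHub} by 0.375 × 48 = 18. FlexHub's best response rises — the actions are strategic complements.

18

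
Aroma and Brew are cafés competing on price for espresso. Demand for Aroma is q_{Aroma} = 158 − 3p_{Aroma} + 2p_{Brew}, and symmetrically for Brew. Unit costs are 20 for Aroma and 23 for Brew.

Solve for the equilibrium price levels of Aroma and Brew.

Aroma's profit: π = (p_{Aroma} − 20)(158 − 3p_{Aroma} + 2p_{Brew}).
∂π/∂p_{Aroma} = 218 − 6p_{Aroma} + 2p_{Brew} = 0 ⇒ p_{Aroma} = 109/3 + (1/3)p_{Brew}.
Similarly p_{Brew} = 227/6 + (1/3)p_{Aroma}.
Plugging p_{Brew} into Aroma's best response: p_{Aroma} = 109/3 + (1/3)(227/6 + (1/3)p_{Aroma}) ⇒ (8/9)p_{Aroma} = 881/18, so p_{Aroma} = 55.0625.
Then p_{Brew} = 227/6 + (1/3)·55.0625 = 56.1875.

55.0625, 56.1875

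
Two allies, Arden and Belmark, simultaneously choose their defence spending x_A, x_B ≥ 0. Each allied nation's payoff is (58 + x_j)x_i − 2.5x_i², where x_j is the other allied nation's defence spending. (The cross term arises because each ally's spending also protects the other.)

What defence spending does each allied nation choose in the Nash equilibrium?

14.5

Arden's payoff is (58 + x_B)x_A − 2.5x_A².
∂π/∂x_A = 58 + x_B − 5x_A = 0, so x_A = 11.6 + 0.2x_B.
Setting x_A = x_B in the reaction function: x_A = 11.6 + 0.2x_A, so x_A = 11.6 / 0.8 = 14.5.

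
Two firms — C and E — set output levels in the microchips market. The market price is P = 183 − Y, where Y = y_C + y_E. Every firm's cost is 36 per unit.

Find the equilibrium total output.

Firm C's profit: π = y_C(183 − (y_C + y_E)) − 36y_C.
∂π/∂y_C = 147 − 2y_C − y_E = 0, so y_C = 73.5 − 0.5y_E.
By symmetry y_E = y_C; substituting into the reaction function, 1.5y_C = 73.5 and y_C = 49.
Total output: 49 + 49 = 98.

98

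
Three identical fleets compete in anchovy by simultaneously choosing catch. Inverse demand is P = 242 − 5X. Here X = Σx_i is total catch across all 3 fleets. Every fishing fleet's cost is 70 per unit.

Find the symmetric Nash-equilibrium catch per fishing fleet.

8.6

A representative fishing fleet's profit is π_i = x_i(242 − 5X) − 70x_i, with X = x_i + Σ_{j≠i} x_j.
First-order condition: 172 − 10x_i − 5Σ_{j≠i} x_j = 0.
Imposing symmetry (x_j = x for all j) turns Σ_{j≠i} x_j into 2x, so 172 = 20x and x = 8.6.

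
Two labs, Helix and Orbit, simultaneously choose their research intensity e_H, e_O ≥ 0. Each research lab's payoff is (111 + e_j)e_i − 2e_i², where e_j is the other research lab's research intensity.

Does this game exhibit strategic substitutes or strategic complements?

strategic complements

Helix's payoff is (111 + e_O)e_H − 2e_H².
∂π/∂e_H = 111 + e_O − 4e_H = 0, so e_H = 27.75 + 0.25e_O.
The best-response slope de_H/de_O = 0.25 > 0: the reaction function is upward-sloping, so the choices are strategic complements.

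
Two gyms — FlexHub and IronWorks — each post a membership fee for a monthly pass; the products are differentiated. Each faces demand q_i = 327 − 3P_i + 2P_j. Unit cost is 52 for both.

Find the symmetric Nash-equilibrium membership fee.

120.75

FlexHub's profit: π = (P_{FlexHub} − 52)(327 − 3P_{FlexHub} + 2P_{IronWorks}).
∂π/∂P_{FlexHub} = 483 − 6P_{FlexHub} + 2P_{IronWorks} = 0 ⇒ P_{FlexHub} = 80.5 + (1/3)P_{IronWorks}.
Setting P_{FlexHub} = P_{IronWorks} in the reaction function: P_{FlexHub} = 80.5 + (1/3)P_{FlexHub}, so P_{FlexHub} = 80.5 / (2/3) = 120.75.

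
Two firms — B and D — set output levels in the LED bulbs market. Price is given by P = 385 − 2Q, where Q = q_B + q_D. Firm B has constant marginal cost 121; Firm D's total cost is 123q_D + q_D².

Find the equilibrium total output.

Firm B's profit: π = q_B(385 − 2(q_B + q_D)) − 121q_B.
∂π/∂q_B = 264 − 4q_B − 2q_D = 0, so q_B = 66 − 0.5q_D.
For D: ∂π/∂q_D = 262 − 6q_D − 2q_B = 0 ⇒ q_D = 131/3 − (1/3)q_B.
Solving the two reaction functions simultaneously: (1 − (−0.5)(−1/3))q_B = 66 − 0.5·(131/3), so (5/6)q_B = 265/6 and q_B = 53.
Then q_D = 131/3 − (1/3)·53 = 26.
Total output: 53 + 26 = 79.

79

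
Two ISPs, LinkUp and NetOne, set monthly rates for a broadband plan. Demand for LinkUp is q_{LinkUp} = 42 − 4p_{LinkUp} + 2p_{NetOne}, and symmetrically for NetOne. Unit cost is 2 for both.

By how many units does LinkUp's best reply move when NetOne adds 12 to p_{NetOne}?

3

LinkUp's profit: π = (p_{LinkUp} − 2)(42 − 4p_{LinkUp} + 2p_{NetOne}).
∂π/∂p_{LinkUp} = 50 − 8p_{LinkUp} + 2p_{NetOne} = 0 ⇒ p_{LinkUp} = 6.25 + 0.25p_{NetOne}.
The reaction-function slope is 0.25, so a 12-unit rise in p_{NetOne} moves p_{LinkUp} by 0.25 × 12 = 3. LinkUp's best response rises — the actions are strategic complements.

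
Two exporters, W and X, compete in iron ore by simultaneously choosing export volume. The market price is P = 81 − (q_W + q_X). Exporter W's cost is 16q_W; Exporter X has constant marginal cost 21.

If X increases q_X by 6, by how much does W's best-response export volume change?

-3

Exporter W's profit: π = q_W(81 − (q_W + q_X)) − 16q_W.
∂π/∂q_W = 65 − 2q_W − q_X = 0, so q_W = 32.5 − 0.5q_X.
The reaction-function slope is −0.5, so a 6-unit rise in q_X moves q_W by −0.5 × 6 = −3. W's best response falls — the actions are strategic substitutes.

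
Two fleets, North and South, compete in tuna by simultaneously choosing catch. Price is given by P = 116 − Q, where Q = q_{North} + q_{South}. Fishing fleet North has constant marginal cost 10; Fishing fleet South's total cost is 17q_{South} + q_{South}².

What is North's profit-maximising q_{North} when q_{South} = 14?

Fishing fleet North's profit: π = q_{North}(116 − (q_{North} + q_{South})) − 10q_{North}.
∂π/∂q_{North} = 106 − 2q_{North} − q_{South} = 0, so q_{North} = 53 − 0.5q_{South}.
At q_{South} = 14: q_{North} = 53 − 0.5·14 = 46.

46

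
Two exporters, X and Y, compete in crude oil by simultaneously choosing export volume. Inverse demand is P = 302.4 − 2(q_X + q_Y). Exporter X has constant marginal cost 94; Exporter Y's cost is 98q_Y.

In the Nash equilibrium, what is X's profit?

Exporter X's profit: π = q_X(302.4 − 2(q_X + q_Y)) − 94q_X.
∂π/∂q_X = 208.4 − 4q_X − 2q_Y = 0, so q_X = 52.1 − 0.5q_Y.
By the same steps for Y: q_Y = 51.1 − 0.5q_X.
Substituting the second reaction function into the first: q_X = 52.1 − 0.5(51.1 − 0.5q_X), which gives 0.75q_X = 26.55 ⇒ q_X = 35.4.
Then q_Y = 51.1 − 0.5·35.4 = 33.4.
Price P = 302.4 − 2·68.8 = 164.8.
X's profit: (164.8 − 94)·35.4 = 2506.32.

2506.32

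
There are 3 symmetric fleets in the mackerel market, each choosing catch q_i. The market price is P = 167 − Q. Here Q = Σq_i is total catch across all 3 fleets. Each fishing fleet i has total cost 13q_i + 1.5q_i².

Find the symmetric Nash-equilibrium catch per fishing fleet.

22

A representative fishing fleet's profit is π_i = q_i(167 − Q) − 13q_i − 1.5q_i², with Q = q_i + Σ_{j≠i} q_j.
First-order condition: 154 − 5q_i − Σ_{j≠i} q_j = 0.
Imposing symmetry (q_j = q for all j) turns Σ_{j≠i} q_j into 2q, so 154 = 7q and q = 22.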